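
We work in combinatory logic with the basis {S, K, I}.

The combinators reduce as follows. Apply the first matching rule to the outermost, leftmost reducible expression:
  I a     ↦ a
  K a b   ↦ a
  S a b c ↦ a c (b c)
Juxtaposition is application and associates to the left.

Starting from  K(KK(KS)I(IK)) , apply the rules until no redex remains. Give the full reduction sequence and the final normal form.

Answer: normal form = KI  (in 2 steps)

Working:
  start: K(KK(KS)I(IK))
  [1] K(KI(IK))
  [2] KI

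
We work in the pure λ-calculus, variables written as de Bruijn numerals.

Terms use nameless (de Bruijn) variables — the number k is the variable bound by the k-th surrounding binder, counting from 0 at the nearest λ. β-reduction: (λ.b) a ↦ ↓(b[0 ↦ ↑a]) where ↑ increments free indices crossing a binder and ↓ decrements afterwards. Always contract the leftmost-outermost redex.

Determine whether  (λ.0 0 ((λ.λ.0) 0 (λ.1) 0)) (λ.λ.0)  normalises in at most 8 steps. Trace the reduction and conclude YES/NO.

  start: (λ.0 0 ((λ.λ.0) 0 (λ.1) 0)) (λ.λ.0)
  step 1: (λ.λ.0) (λ.λ.0) ((λ.λ.0) (λ.λ.0) (λ.λ.λ.0) (λ.λ.0))
  step 2: (λ.0) ((λ.λ.0) (λ.λ.0) (λ.λ.λ.0) (λ.λ.0))
  step 3: (λ.λ.0) (λ.λ.0) (λ.λ.λ.0) (λ.λ.0)
  step 4: (λ.0) (λ.λ.λ.0) (λ.λ.0)
  step 5: (λ.λ.λ.0) (λ.λ.0)
  step 6: λ.λ.0

Answer: YES — reaches normal form λ.λ.0 in 6 ≤ 8 steps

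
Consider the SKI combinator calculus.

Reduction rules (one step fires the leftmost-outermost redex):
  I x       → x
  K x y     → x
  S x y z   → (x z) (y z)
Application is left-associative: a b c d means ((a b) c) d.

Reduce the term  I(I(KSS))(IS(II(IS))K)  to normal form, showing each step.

Answer: normal form = S(SSK)  (in 7 steps)

Reduction:
  start: I(I(KSS))(IS(II(IS))K)
  step 1: I(KSS)(IS(II(IS))K)
  step 2: KSS(IS(II(IS))K)
  step 3: S(IS(II(IS))K)
  step 4: S(S(II(IS))K)
  step 5: S(S(I(IS))K)
  step 6: S(S(IS)K)
  step 7: S(SSK)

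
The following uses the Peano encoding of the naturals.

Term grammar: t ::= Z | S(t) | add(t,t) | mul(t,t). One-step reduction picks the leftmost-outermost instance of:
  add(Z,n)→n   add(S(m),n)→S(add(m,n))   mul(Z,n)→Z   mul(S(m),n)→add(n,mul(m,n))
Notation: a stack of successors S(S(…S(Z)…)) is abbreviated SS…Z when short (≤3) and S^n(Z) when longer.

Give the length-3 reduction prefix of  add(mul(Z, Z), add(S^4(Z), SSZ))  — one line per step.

  start: add(mul(Z, Z), add(S^4(Z), SSZ))
  [1] add(Z, add(S^4(Z), SSZ))
  [2] add(S^4(Z), SSZ)
  [3] S(add(SSSZ, SSZ))

Answer: after 3 steps: S(add(SSSZ, SSZ))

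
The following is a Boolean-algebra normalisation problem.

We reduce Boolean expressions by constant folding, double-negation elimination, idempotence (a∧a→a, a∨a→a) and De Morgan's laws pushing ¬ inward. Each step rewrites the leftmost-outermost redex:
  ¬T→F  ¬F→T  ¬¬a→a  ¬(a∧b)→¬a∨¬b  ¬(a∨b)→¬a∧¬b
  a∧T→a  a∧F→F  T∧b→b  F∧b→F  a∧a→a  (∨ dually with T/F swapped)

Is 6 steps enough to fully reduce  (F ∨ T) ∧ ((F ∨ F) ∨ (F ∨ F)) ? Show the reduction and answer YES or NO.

Answer: YES — reaches normal form F in 4 ≤ 6 steps

Working:
  start: (F ∨ T) ∧ ((F ∨ F) ∨ (F ∨ F))
  →1  T ∧ ((F ∨ F) ∨ (F ∨ F))
  →2  (F ∨ F) ∨ (F ∨ F)
  →3  F ∨ F
  →4  F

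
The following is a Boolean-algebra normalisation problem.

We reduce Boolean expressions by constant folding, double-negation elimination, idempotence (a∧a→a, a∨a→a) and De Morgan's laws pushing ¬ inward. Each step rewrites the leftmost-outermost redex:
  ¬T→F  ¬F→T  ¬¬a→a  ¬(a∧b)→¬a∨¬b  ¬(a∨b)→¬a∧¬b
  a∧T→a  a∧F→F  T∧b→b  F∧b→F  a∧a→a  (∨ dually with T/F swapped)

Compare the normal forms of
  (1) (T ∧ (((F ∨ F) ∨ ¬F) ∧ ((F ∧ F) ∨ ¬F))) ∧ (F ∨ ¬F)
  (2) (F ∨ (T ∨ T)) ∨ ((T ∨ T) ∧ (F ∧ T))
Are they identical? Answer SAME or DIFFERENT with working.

Answer: SAME — A ⇓ T, B ⇓ T

Working:
Term A:
  start: (T ∧ (((F ∨ F) ∨ ¬F) ∧ ((F ∧ F) ∨ ¬F))) ∧ (F ∨ ¬F)
  step 1: (((F ∨ F) ∨ ¬F) ∧ ((F ∧ F) ∨ ¬F)) ∧ (F ∨ ¬F)
  step 2: ((F ∨ ¬F) ∧ ((F ∧ F) ∨ ¬F)) ∧ (F ∨ ¬F)
  step 3: (¬F ∧ ((F ∧ F) ∨ ¬F)) ∧ (F ∨ ¬F)
  step 4: (T ∧ ((F ∧ F) ∨ ¬F)) ∧ (F ∨ ¬F)
  step 5: ((F ∧ F) ∨ ¬F) ∧ (F ∨ ¬F)
  step 6: (F ∨ ¬F) ∧ (F ∨ ¬F)
  step 7: F ∨ ¬F
  step 8: ¬F
  step 9: T

Term B:
  start: (F ∨ (T ∨ T)) ∨ ((T ∨ T) ∧ (F ∧ T))
  step 1: (T ∨ T) ∨ ((T ∨ T) ∧ (F ∧ T))
  step 2: T ∨ ((T ∨ T) ∧ (F ∧ T))
  step 3: T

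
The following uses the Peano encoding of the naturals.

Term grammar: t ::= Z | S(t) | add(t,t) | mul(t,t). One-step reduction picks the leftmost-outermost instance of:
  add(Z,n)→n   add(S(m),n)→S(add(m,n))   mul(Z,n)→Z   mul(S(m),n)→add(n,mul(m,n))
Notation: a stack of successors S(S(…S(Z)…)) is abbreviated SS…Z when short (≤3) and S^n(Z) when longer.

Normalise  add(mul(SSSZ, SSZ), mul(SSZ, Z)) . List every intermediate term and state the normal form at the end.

  start: add(mul(SSSZ, SSZ), mul(SSZ, Z))
  →1  add(add(SSZ, mul(SSZ, SSZ)), mul(SSZ, Z))
  →2  add(S(add(SZ, mul(SSZ, SSZ))), mul(SSZ, Z))
  →3  S(add(add(SZ, mul(SSZ, SSZ)), mul(SSZ, Z)))
  →4  S(add(S(add(Z, mul(SSZ, SSZ))), mul(SSZ, Z)))
  →5  S(S(add(add(Z, mul(SSZ, SSZ)), mul(SSZ, Z))))
  →6  S(S(add(mul(SSZ, SSZ), mul(SSZ, Z))))
  →7  S(S(add(add(SSZ, mul(SZ, SSZ)), mul(SSZ, Z))))
  →8  S(S(add(S(add(SZ, mul(SZ, SSZ))), mul(SSZ, Z))))
  →9  S(S(S(add(add(SZ, mul(SZ, SSZ)), mul(SSZ, Z)))))
  →10  S(S(S(add(S(add(Z, mul(SZ, SSZ))), mul(SSZ, Z)))))
  →11  S(S(S(S(add(add(Z, mul(SZ, SSZ)), mul(SSZ, Z))))))
  →12  S(S(S(S(add(mul(SZ, SSZ), mul(SSZ, Z))))))
  →13  S(S(S(S(add(add(SSZ, mul(Z, SSZ)), mul(SSZ, Z))))))
  →14  S(S(S(S(add(S(add(SZ, mul(Z, SSZ))), mul(SSZ, Z))))))
  →15  S(S(S(S(S(add(add(SZ, mul(Z, SSZ)), mul(SSZ, Z)))))))
  →16  S(S(S(S(S(add(S(add(Z, mul(Z, SSZ))), mul(SSZ, Z)))))))
  →17  S(S(S(S(S(S(add(add(Z, mul(Z, SSZ)), mul(SSZ, Z))))))))
  →18  S(S(S(S(S(S(add(mul(Z, SSZ), mul(SSZ, Z))))))))
  →19  S(S(S(S(S(S(add(Z, mul(SSZ, Z))))))))
  →20  S(S(S(S(S(S(mul(SSZ, Z)))))))
  →21  S(S(S(S(S(S(add(Z, mul(SZ, Z))))))))
  →22  S(S(S(S(S(S(mul(SZ, Z)))))))
  →23  S(S(S(S(S(S(add(Z, mul(Z, Z))))))))
  →24  S(S(S(S(S(S(mul(Z, Z)))))))
  →25  S^6(Z)

Answer: normal form = S^6(Z)  (in 25 steps)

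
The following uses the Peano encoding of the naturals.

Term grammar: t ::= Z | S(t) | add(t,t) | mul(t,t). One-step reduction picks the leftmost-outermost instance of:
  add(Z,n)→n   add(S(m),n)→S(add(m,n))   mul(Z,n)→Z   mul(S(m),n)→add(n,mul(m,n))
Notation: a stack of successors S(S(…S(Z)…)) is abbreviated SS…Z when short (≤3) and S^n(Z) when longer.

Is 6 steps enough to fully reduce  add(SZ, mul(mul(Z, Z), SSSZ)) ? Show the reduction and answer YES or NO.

  start: add(SZ, mul(mul(Z, Z), SSSZ))
  →1  S(add(Z, mul(mul(Z, Z), SSSZ)))
  →2  S(mul(mul(Z, Z), SSSZ))
  →3  S(mul(Z, SSSZ))
  →4  SZ

Answer: YES — reaches normal form SZ in 4 ≤ 6 steps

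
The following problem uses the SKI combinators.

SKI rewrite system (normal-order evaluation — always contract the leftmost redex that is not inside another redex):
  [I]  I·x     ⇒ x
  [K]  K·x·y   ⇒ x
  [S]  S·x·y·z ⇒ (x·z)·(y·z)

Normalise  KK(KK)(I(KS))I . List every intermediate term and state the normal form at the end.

  start: KK(KK)(I(KS))I
  [1] K(I(KS))I
  [2] I(KS)
  [3] KS

Answer: normal form = KS  (in 3 steps)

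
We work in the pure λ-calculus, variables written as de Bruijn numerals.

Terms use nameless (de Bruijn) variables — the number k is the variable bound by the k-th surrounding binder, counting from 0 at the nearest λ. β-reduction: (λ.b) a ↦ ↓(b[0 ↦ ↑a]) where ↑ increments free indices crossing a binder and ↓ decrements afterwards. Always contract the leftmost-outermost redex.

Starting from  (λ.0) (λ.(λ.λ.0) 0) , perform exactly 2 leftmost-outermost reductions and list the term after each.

  start: (λ.0) (λ.(λ.λ.0) 0)
  →1  λ.(λ.λ.0) 0
  →2  λ.λ.0

Answer: after 2 steps: λ.λ.0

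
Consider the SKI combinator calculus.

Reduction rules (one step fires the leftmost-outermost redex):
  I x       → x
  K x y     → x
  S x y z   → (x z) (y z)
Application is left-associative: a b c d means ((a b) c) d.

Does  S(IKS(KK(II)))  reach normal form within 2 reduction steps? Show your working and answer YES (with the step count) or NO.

Answer: YES — reaches normal form SS in 2 ≤ 2 steps

Reduction:
  start: S(IKS(KK(II)))
  →1  S(KS(KK(II)))
  →2  SS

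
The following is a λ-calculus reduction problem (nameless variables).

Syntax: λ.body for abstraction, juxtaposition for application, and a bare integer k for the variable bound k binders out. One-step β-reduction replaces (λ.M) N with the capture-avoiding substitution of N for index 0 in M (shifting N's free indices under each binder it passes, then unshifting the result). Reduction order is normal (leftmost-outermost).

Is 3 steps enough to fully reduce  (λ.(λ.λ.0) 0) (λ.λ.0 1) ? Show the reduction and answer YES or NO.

  start: (λ.(λ.λ.0) 0) (λ.λ.0 1)
  →1  (λ.λ.0) (λ.λ.0 1)
  →2  λ.0

Answer: YES — reaches normal form λ.0 in 2 ≤ 3 steps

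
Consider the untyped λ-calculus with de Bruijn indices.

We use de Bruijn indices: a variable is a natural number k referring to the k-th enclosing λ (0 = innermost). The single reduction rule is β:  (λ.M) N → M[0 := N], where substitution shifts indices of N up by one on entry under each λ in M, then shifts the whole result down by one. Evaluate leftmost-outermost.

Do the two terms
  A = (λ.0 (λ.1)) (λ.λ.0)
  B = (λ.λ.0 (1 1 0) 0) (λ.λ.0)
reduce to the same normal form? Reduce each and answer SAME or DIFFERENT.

Term A:
  start: (λ.0 (λ.1)) (λ.λ.0)
  [1] (λ.λ.0) (λ.λ.λ.0)
  [2] λ.0

Term B:
  start: (λ.λ.0 (1 1 0) 0) (λ.λ.0)
  [1] λ.0 ((λ.λ.0) (λ.λ.0) 0) 0
  [2] λ.0 ((λ.0) 0) 0
  [3] λ.0 0 0

Answer: DIFFERENT — A ⇓ λ.0, B ⇓ λ.0 0 0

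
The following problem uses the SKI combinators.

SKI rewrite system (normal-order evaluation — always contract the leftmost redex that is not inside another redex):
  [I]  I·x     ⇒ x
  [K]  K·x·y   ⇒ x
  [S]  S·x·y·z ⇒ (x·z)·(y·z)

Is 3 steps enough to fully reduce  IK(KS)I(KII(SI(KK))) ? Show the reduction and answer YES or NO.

Answer: YES — reaches normal form S in 3 ≤ 3 steps

Reduction:
  start: IK(KS)I(KII(SI(KK)))
  step 1: K(KS)I(KII(SI(KK)))
  step 2: KS(KII(SI(KK)))
  step 3: S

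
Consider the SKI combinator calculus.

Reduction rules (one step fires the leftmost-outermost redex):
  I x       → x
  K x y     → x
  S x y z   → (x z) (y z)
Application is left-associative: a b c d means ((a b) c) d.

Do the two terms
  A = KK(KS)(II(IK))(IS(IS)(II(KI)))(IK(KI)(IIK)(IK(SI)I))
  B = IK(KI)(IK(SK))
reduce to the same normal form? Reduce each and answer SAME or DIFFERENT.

Answer: SAME — A ⇓ KI, B ⇓ KI

Reduction:
Term A:
  start: KK(KS)(II(IK))(IS(IS)(II(KI)))(IK(KI)(IIK)(IK(SI)I))
  [1] K(II(IK))(IS(IS)(II(KI)))(IK(KI)(IIK)(IK(SI)I))
  [2] II(IK)(IK(KI)(IIK)(IK(SI)I))
  [3] I(IK)(IK(KI)(IIK)(IK(SI)I))
  [4] IK(IK(KI)(IIK)(IK(SI)I))
  [5] K(IK(KI)(IIK)(IK(SI)I))
  [6] K(K(KI)(IIK)(IK(SI)I))
  [7] K(KI(IK(SI)I))
  [8] KI

Term B:
  start: IK(KI)(IK(SK))
  [1] K(KI)(IK(SK))
  [2] KI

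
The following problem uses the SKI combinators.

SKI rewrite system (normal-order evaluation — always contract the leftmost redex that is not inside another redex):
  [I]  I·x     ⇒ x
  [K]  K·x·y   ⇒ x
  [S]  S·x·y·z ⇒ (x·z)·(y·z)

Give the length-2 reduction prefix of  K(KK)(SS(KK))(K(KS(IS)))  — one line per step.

  start: K(KK)(SS(KK))(K(KS(IS)))
  [1] KK(K(KS(IS)))
  [2] K

Answer: after 2 steps: K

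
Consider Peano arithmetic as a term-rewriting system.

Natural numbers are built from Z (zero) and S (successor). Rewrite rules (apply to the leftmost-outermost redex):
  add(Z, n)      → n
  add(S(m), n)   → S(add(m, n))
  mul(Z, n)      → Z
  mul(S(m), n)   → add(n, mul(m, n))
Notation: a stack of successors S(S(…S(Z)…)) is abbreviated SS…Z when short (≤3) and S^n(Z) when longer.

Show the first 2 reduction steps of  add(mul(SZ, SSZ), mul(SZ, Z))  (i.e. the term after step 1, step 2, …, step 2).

Answer: after 2 steps: add(S(add(SZ, mul(Z, SSZ))), mul(SZ, Z))

Reduction:
  start: add(mul(SZ, SSZ), mul(SZ, Z))
  [1] add(add(SSZ, mul(Z, SSZ)), mul(SZ, Z))
  [2] add(S(add(SZ, mul(Z, SSZ))), mul(SZ, Z))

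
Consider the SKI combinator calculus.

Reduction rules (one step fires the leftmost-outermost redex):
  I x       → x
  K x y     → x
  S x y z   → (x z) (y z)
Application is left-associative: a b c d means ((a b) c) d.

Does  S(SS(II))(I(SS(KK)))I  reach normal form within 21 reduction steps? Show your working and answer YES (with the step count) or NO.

Answer: NO — after 21 steps the term is SS(KK)I, not yet normal

Derivation:
  start: S(SS(II))(I(SS(KK)))I
  [1] SS(II)I(I(SS(KK))I)
  [2] SI(III)(I(SS(KK))I)
  [3] I(I(SS(KK))I)(III(I(SS(KK))I))
  [4] I(SS(KK))I(III(I(SS(KK))I))
  [5] SS(KK)I(III(I(SS(KK))I))
  [6] SI(KKI)(III(I(SS(KK))I))
  [7] I(III(I(SS(KK))I))(KKI(III(I(SS(KK))I)))
  [8] III(I(SS(KK))I)(KKI(III(I(SS(KK))I)))
  [9] II(I(SS(KK))I)(KKI(III(I(SS(KK))I)))
  [10] I(I(SS(KK))I)(KKI(III(I(SS(KK))I)))
  [11] I(SS(KK))I(KKI(III(I(SS(KK))I)))
  [12] SS(KK)I(KKI(III(I(SS(KK))I)))
  [13] SI(KKI)(KKI(III(I(SS(KK))I)))
  [14] I(KKI(III(I(SS(KK))I)))(KKI(KKI(III(I(SS(KK))I))))
  [15] KKI(III(I(SS(KK))I))(KKI(KKI(III(I(SS(KK))I))))
  [16] K(III(I(SS(KK))I))(KKI(KKI(III(I(SS(KK))I))))
  [17] III(I(SS(KK))I)
  [18] II(I(SS(KK))I)
  [19] I(I(SS(KK))I)
  [20] I(SS(KK))I
  [21] SS(KK)I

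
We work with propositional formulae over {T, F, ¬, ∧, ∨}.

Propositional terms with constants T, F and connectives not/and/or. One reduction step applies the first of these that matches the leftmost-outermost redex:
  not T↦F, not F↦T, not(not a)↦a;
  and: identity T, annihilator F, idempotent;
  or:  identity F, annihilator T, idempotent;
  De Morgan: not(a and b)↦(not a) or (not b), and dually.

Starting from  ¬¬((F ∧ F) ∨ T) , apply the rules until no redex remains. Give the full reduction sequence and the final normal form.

Answer: normal form = T  (in 2 steps)

Reduction:
  start: ¬¬((F ∧ F) ∨ T)
  step 1: (F ∧ F) ∨ T
  step 2: T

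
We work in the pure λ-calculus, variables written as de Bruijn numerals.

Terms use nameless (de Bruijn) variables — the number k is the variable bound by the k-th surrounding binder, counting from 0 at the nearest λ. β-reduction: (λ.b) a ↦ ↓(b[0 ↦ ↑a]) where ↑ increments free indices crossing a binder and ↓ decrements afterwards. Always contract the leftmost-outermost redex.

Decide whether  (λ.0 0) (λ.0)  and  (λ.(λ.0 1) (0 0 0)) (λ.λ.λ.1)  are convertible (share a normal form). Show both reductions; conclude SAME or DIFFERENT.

Answer: DIFFERENT — A ⇓ λ.0, B ⇓ λ.λ.λ.1

Reduction:
Term A:
  start: (λ.0 0) (λ.0)
  →1  (λ.0) (λ.0)
  →2  λ.0

Term B:
  start: (λ.(λ.0 1) (0 0 0)) (λ.λ.λ.1)
  →1  (λ.0 (λ.λ.λ.1)) ((λ.λ.λ.1) (λ.λ.λ.1) (λ.λ.λ.1))
  →2  (λ.λ.λ.1) (λ.λ.λ.1) (λ.λ.λ.1) (λ.λ.λ.1)
  →3  (λ.λ.1) (λ.λ.λ.1) (λ.λ.λ.1)
  →4  (λ.λ.λ.λ.1) (λ.λ.λ.1)
  →5  λ.λ.λ.1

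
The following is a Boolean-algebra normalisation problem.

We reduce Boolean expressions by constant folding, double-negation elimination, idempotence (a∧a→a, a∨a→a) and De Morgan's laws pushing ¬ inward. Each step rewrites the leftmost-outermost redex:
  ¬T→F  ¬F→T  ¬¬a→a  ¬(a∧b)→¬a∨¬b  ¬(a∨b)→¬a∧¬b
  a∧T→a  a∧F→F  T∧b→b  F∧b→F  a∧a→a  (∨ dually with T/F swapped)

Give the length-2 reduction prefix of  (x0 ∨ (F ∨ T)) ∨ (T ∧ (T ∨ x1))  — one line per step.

  start: (x0 ∨ (F ∨ T)) ∨ (T ∧ (T ∨ x1))
  →1  (x0 ∨ T) ∨ (T ∧ (T ∨ x1))
  →2  T ∨ (T ∧ (T ∨ x1))

Answer: after 2 steps: T ∨ (T ∧ (T ∨ x1))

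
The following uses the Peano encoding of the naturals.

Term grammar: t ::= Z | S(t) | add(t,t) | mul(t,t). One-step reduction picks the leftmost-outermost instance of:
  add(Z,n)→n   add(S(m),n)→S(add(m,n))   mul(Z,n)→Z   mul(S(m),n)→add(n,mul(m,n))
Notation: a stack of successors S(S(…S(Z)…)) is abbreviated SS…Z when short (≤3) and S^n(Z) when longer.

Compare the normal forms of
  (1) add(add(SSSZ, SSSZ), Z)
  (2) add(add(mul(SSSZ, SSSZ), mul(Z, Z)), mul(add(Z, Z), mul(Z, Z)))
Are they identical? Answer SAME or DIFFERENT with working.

Term A:
  start: add(add(SSSZ, SSSZ), Z)
  [1] add(S(add(SSZ, SSSZ)), Z)
  [2] S(add(add(SSZ, SSSZ), Z))
  [3] S(add(S(add(SZ, SSSZ)), Z))
  [4] S(S(add(add(SZ, SSSZ), Z)))
  [5] S(S(add(S(add(Z, SSSZ)), Z)))
  [6] S(S(S(add(add(Z, SSSZ), Z))))
  [7] S(S(S(add(SSSZ, Z))))
  [8] S(S(S(S(add(SSZ, Z)))))
  [9] S(S(S(S(S(add(SZ, Z))))))
  [10] S(S(S(S(S(S(add(Z, Z)))))))
  [11] S^6(Z)

Term B:
  start: add(add(mul(SSSZ, SSSZ), mul(Z, Z)), mul(add(Z, Z), mul(Z, Z)))
  [1] add(add(add(SSSZ, mul(SSZ, SSSZ)), mul(Z, Z)), mul(add(Z, Z), mul(Z, Z)))
  [2] add(add(S(add(SSZ, mul(SSZ, SSSZ))), mul(Z, Z)), mul(add(Z, Z), mul(Z, Z)))
  [3] add(S(add(add(SSZ, mul(SSZ, SSSZ)), mul(Z, Z))), mul(add(Z, Z), mul(Z, Z)))
  [4] S(add(add(add(SSZ, mul(SSZ, SSSZ)), mul(Z, Z)), mul(add(Z, Z), mul(Z, Z))))
  [5] S(add(add(S(add(SZ, mul(SSZ, SSSZ))), mul(Z, Z)), mul(add(Z, Z), mul(Z, Z))))
  [6] S(add(S(add(add(SZ, mul(SSZ, SSSZ)), mul(Z, Z))), mul(add(Z, Z), mul(Z, Z))))
  [7] S(S(add(add(add(SZ, mul(SSZ, SSSZ)), mul(Z, Z)), mul(add(Z, Z), mul(Z, Z)))))
  [8] S(S(add(add(S(add(Z, mul(SSZ, SSSZ))), mul(Z, Z)), mul(add(Z, Z), mul(Z, Z)))))
  [9] S(S(add(S(add(add(Z, mul(SSZ, SSSZ)), mul(Z, Z))), mul(add(Z, Z), mul(Z, Z)))))
  [10] S(S(S(add(add(add(Z, mul(SSZ, SSSZ)), mul(Z, Z)), mul(add(Z, Z), mul(Z, Z))))))
  [11] S(S(S(add(add(mul(SSZ, SSSZ), mul(Z, Z)), mul(add(Z, Z), mul(Z, Z))))))
  [12] S(S(S(add(add(add(SSSZ, mul(SZ, SSSZ)), mul(Z, Z)), mul(add(Z, Z), mul(Z, Z))))))
  [13] S(S(S(add(add(S(add(SSZ, mul(SZ, SSSZ))), mul(Z, Z)), mul(add(Z, Z), mul(Z, Z))))))
  [14] S(S(S(add(S(add(add(SSZ, mul(SZ, SSSZ)), mul(Z, Z))), mul(add(Z, Z), mul(Z, Z))))))
  [15] S(S(S(S(add(add(add(SSZ, mul(SZ, SSSZ)), mul(Z, Z)), mul(add(Z, Z), mul(Z, Z)))))))
  [16] S(S(S(S(add(add(S(add(SZ, mul(SZ, SSSZ))), mul(Z, Z)), mul(add(Z, Z), mul(Z, Z)))))))
  [17] S(S(S(S(add(S(add(add(SZ, mul(SZ, SSSZ)), mul(Z, Z))), mul(add(Z, Z), mul(Z, Z)))))))
  [18] S(S(S(S(S(add(add(add(SZ, mul(SZ, SSSZ)), mul(Z, Z)), mul(add(Z, Z), mul(Z, Z))))))))
  [19] S(S(S(S(S(add(add(S(add(Z, mul(SZ, SSSZ))), mul(Z, Z)), mul(add(Z, Z), mul(Z, Z))))))))
  [20] S(S(S(S(S(add(S(add(add(Z, mul(SZ, SSSZ)), mul(Z, Z))), mul(add(Z, Z), mul(Z, Z))))))))
  [21] S(S(S(S(S(S(add(add(add(Z, mul(SZ, SSSZ)), mul(Z, Z)), mul(add(Z, Z), mul(Z, Z)))))))))
  [22] S(S(S(S(S(S(add(add(mul(SZ, SSSZ), mul(Z, Z)), mul(add(Z, Z), mul(Z, Z)))))))))
  [23] S(S(S(S(S(S(add(add(add(SSSZ, mul(Z, SSSZ)), mul(Z, Z)), mul(add(Z, Z), mul(Z, Z)))))))))
  [24] S(S(S(S(S(S(add(add(S(add(SSZ, mul(Z, SSSZ))), mul(Z, Z)), mul(add(Z, Z), mul(Z, Z)))))))))
  [25] S(S(S(S(S(S(add(S(add(add(SSZ, mul(Z, SSSZ)), mul(Z, Z))), mul(add(Z, Z), mul(Z, Z)))))))))
  [26] S(S(S(S(S(S(S(add(add(add(SSZ, mul(Z, SSSZ)), mul(Z, Z)), mul(add(Z, Z), mul(Z, Z))))))))))
  [27] S(S(S(S(S(S(S(add(add(S(add(SZ, mul(Z, SSSZ))), mul(Z, Z)), mul(add(Z, Z), mul(Z, Z))))))))))
  [28] S(S(S(S(S(S(S(add(S(add(add(SZ, mul(Z, SSSZ)), mul(Z, Z))), mul(add(Z, Z), mul(Z, Z))))))))))
  [29] S(S(S(S(S(S(S(S(add(add(add(SZ, mul(Z, SSSZ)), mul(Z, Z)), mul(add(Z, Z), mul(Z, Z)))))))))))
  [30] S(S(S(S(S(S(S(S(add(add(S(add(Z, mul(Z, SSSZ))), mul(Z, Z)), mul(add(Z, Z), mul(Z, Z)))))))))))
  [31] S(S(S(S(S(S(S(S(add(S(add(add(Z, mul(Z, SSSZ)), mul(Z, Z))), mul(add(Z, Z), mul(Z, Z)))))))))))
  [32] S(S(S(S(S(S(S(S(S(add(add(add(Z, mul(Z, SSSZ)), mul(Z, Z)), mul(add(Z, Z), mul(Z, Z))))))))))))
  [33] S(S(S(S(S(S(S(S(S(add(add(mul(Z, SSSZ), mul(Z, Z)), mul(add(Z, Z), mul(Z, Z))))))))))))
  [34] S(S(S(S(S(S(S(S(S(add(add(Z, mul(Z, Z)), mul(add(Z, Z), mul(Z, Z))))))))))))
  [35] S(S(S(S(S(S(S(S(S(add(mul(Z, Z), mul(add(Z, Z), mul(Z, Z))))))))))))
  [36] S(S(S(S(S(S(S(S(S(add(Z, mul(add(Z, Z), mul(Z, Z))))))))))))
  [37] S(S(S(S(S(S(S(S(S(mul(add(Z, Z), mul(Z, Z)))))))))))
  [38] S(S(S(S(S(S(S(S(S(mul(Z, mul(Z, Z)))))))))))
  [39] S^9(Z)

Answer: DIFFERENT — A ⇓ S^6(Z), B ⇓ S^9(Z)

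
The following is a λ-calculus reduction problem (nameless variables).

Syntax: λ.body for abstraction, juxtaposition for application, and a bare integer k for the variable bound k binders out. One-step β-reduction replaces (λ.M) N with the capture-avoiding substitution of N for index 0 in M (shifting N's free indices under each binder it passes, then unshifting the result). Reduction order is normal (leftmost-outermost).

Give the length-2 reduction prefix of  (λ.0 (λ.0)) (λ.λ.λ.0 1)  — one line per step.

Answer: after 2 steps: λ.λ.0 1

Derivation:
  start: (λ.0 (λ.0)) (λ.λ.λ.0 1)
  →1  (λ.λ.λ.0 1) (λ.0)
  →2  λ.λ.0 1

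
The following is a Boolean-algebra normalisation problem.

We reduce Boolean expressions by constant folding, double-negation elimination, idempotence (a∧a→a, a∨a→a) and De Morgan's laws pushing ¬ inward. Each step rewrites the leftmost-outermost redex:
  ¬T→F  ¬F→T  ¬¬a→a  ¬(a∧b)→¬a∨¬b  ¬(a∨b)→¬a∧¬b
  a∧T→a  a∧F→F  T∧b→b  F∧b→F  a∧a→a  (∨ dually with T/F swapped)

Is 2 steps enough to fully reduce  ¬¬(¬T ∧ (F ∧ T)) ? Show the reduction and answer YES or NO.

Answer: NO — after 2 steps the term is F ∧ (F ∧ T), not yet normal

Working:
  start: ¬¬(¬T ∧ (F ∧ T))
  step 1: ¬T ∧ (F ∧ T)
  step 2: F ∧ (F ∧ T)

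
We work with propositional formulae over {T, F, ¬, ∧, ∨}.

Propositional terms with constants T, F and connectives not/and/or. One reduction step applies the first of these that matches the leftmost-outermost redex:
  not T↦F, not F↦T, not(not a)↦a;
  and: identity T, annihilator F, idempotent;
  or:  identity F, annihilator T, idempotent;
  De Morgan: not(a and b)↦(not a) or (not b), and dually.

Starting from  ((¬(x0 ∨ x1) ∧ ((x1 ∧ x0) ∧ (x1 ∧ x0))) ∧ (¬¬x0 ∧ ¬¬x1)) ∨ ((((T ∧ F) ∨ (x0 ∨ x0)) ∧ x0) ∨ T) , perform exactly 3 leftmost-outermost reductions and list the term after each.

  start: ((¬(x0 ∨ x1) ∧ ((x1 ∧ x0) ∧ (x1 ∧ x0))) ∧ (¬¬x0 ∧ ¬¬x1)) ∨ ((((T ∧ F) ∨ (x0 ∨ x0)) ∧ x0) ∨ T)
  step 1: (((¬x0 ∧ ¬x1) ∧ ((x1 ∧ x0) ∧ (x1 ∧ x0))) ∧ (¬¬x0 ∧ ¬¬x1)) ∨ ((((T ∧ F) ∨ (x0 ∨ x0)) ∧ x0) ∨ T)
  step 2: (((¬x0 ∧ ¬x1) ∧ (x1 ∧ x0)) ∧ (¬¬x0 ∧ ¬¬x1)) ∨ ((((T ∧ F) ∨ (x0 ∨ x0)) ∧ x0) ∨ T)
  step 3: (((¬x0 ∧ ¬x1) ∧ (x1 ∧ x0)) ∧ (x0 ∧ ¬¬x1)) ∨ ((((T ∧ F) ∨ (x0 ∨ x0)) ∧ x0) ∨ T)

Answer: after 3 steps: (((¬x0 ∧ ¬x1) ∧ (x1 ∧ x0)) ∧ (x0 ∧ ¬¬x1)) ∨ ((((T ∧ F) ∨ (x0 ∨ x0)) ∧ x0) ∨ T)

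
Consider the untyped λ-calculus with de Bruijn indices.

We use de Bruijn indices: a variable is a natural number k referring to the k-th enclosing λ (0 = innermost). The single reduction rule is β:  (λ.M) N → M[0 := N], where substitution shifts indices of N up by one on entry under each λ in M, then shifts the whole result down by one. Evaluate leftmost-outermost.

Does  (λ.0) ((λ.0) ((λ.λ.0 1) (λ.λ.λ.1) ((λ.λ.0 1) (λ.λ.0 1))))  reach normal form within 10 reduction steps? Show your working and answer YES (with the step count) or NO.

Answer: YES — reaches normal form λ.λ.1 in 7 ≤ 10 steps

Derivation:
  start: (λ.0) ((λ.0) ((λ.λ.0 1) (λ.λ.λ.1) ((λ.λ.0 1) (λ.λ.0 1))))
  step 1: (λ.0) ((λ.λ.0 1) (λ.λ.λ.1) ((λ.λ.0 1) (λ.λ.0 1)))
  step 2: (λ.λ.0 1) (λ.λ.λ.1) ((λ.λ.0 1) (λ.λ.0 1))
  step 3: (λ.0 (λ.λ.λ.1)) ((λ.λ.0 1) (λ.λ.0 1))
  step 4: (λ.λ.0 1) (λ.λ.0 1) (λ.λ.λ.1)
  step 5: (λ.0 (λ.λ.0 1)) (λ.λ.λ.1)
  step 6: (λ.λ.λ.1) (λ.λ.0 1)
  step 7: λ.λ.1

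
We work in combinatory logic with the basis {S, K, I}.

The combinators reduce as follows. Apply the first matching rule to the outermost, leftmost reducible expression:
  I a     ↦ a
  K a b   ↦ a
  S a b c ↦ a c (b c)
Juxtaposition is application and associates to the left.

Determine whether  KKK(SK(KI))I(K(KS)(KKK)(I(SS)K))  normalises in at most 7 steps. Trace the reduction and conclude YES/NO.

  start: KKK(SK(KI))I(K(KS)(KKK)(I(SS)K))
  step 1: K(SK(KI))I(K(KS)(KKK)(I(SS)K))
  step 2: SK(KI)(K(KS)(KKK)(I(SS)K))
  step 3: K(K(KS)(KKK)(I(SS)K))(KI(K(KS)(KKK)(I(SS)K)))
  step 4: K(KS)(KKK)(I(SS)K)
  step 5: KS(I(SS)K)
  step 6: S

Answer: YES — reaches normal form S in 6 ≤ 7 steps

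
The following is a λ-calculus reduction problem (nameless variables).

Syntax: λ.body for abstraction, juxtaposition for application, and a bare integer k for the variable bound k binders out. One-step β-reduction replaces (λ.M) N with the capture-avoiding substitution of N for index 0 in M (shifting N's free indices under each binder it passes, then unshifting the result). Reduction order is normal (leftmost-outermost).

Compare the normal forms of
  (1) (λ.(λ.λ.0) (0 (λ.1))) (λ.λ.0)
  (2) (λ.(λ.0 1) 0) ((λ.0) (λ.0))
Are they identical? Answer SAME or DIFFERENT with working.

Answer: SAME — A ⇓ λ.0, B ⇓ λ.0

Reduction:
Term A:
  start: (λ.(λ.λ.0) (0 (λ.1))) (λ.λ.0)
  step 1: (λ.λ.0) ((λ.λ.0) (λ.λ.λ.0))
  step 2: λ.0

Term B:
  start: (λ.(λ.0 1) 0) ((λ.0) (λ.0))
  step 1: (λ.0 ((λ.0) (λ.0))) ((λ.0) (λ.0))
  step 2: (λ.0) (λ.0) ((λ.0) (λ.0))
  step 3: (λ.0) ((λ.0) (λ.0))
  step 4: (λ.0) (λ.0)
  step 5: λ.0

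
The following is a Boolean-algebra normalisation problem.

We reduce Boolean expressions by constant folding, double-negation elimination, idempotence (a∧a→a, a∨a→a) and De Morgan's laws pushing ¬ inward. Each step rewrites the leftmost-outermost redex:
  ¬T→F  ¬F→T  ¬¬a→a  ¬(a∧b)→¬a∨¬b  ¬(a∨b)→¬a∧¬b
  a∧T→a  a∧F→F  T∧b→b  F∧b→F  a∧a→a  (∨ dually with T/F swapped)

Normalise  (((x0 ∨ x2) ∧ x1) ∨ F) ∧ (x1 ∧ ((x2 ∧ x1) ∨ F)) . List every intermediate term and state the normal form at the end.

Answer: normal form = ((x0 ∨ x2) ∧ x1) ∧ (x1 ∧ (x2 ∧ x1))  (in 2 steps)

Reduction:
  start: (((x0 ∨ x2) ∧ x1) ∨ F) ∧ (x1 ∧ ((x2 ∧ x1) ∨ F))
  [1] ((x0 ∨ x2) ∧ x1) ∧ (x1 ∧ ((x2 ∧ x1) ∨ F))
  [2] ((x0 ∨ x2) ∧ x1) ∧ (x1 ∧ (x2 ∧ x1))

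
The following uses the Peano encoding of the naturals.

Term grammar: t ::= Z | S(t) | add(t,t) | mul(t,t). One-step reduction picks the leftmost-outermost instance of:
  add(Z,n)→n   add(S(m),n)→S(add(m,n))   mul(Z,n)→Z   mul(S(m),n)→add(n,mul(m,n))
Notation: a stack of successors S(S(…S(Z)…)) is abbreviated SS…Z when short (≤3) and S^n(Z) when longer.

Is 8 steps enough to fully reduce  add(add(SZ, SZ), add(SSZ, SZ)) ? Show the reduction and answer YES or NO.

Answer: YES — reaches normal form S^5(Z) in 8 ≤ 8 steps

Derivation:
  start: add(add(SZ, SZ), add(SSZ, SZ))
  →1  add(S(add(Z, SZ)), add(SSZ, SZ))
  →2  S(add(add(Z, SZ), add(SSZ, SZ)))
  →3  S(add(SZ, add(SSZ, SZ)))
  →4  S(S(add(Z, add(SSZ, SZ))))
  →5  S(S(add(SSZ, SZ)))
  →6  S(S(S(add(SZ, SZ))))
  →7  S(S(S(S(add(Z, SZ)))))
  →8  S^5(Z)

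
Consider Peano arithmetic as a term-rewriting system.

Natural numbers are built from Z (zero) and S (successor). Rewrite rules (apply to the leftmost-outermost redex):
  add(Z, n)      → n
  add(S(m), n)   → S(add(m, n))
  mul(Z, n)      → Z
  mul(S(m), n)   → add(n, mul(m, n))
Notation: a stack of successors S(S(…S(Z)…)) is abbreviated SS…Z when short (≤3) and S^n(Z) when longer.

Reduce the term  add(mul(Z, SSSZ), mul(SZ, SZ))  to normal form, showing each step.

  start: add(mul(Z, SSSZ), mul(SZ, SZ))
  [1] add(Z, mul(SZ, SZ))
  [2] mul(SZ, SZ)
  [3] add(SZ, mul(Z, SZ))
  [4] S(add(Z, mul(Z, SZ)))
  [5] S(mul(Z, SZ))
  [6] SZ

Answer: normal form = SZ  (in 6 steps)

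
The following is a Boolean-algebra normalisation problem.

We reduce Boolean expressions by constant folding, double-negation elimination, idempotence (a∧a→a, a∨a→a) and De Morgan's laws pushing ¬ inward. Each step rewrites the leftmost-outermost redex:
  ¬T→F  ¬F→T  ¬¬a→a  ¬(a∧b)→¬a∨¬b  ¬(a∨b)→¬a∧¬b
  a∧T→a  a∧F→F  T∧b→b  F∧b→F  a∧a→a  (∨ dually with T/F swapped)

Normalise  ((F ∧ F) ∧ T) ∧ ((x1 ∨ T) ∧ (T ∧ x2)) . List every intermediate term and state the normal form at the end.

  start: ((F ∧ F) ∧ T) ∧ ((x1 ∨ T) ∧ (T ∧ x2))
  →1  (F ∧ F) ∧ ((x1 ∨ T) ∧ (T ∧ x2))
  →2  F ∧ ((x1 ∨ T) ∧ (T ∧ x2))
  →3  F

Answer: normal form = F  (in 3 steps)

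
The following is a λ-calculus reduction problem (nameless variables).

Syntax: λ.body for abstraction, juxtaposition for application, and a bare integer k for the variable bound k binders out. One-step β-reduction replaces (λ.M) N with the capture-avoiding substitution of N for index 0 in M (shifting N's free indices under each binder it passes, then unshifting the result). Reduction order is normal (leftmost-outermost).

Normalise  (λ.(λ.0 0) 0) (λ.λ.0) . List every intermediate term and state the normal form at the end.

Answer: normal form = λ.0  (in 3 steps)

Working:
  start: (λ.(λ.0 0) 0) (λ.λ.0)
  →1  (λ.0 0) (λ.λ.0)
  →2  (λ.λ.0) (λ.λ.0)
  →3  λ.0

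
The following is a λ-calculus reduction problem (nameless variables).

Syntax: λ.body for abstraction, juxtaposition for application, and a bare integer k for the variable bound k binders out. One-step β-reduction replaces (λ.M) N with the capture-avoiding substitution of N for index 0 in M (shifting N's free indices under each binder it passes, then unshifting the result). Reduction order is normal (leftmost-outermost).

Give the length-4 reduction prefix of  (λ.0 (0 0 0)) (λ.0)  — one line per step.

  start: (λ.0 (0 0 0)) (λ.0)
  step 1: (λ.0) ((λ.0) (λ.0) (λ.0))
  step 2: (λ.0) (λ.0) (λ.0)
  step 3: (λ.0) (λ.0)
  step 4: λ.0

Answer: after 4 steps: λ.0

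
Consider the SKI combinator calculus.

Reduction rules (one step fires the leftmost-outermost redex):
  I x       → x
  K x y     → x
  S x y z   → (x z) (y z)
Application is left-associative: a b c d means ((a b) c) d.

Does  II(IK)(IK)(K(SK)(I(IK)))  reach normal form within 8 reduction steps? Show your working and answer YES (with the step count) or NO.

  start: II(IK)(IK)(K(SK)(I(IK)))
  step 1: I(IK)(IK)(K(SK)(I(IK)))
  step 2: IK(IK)(K(SK)(I(IK)))
  step 3: K(IK)(K(SK)(I(IK)))
  step 4: IK
  step 5: K

Answer: YES — reaches normal form K in 5 ≤ 8 steps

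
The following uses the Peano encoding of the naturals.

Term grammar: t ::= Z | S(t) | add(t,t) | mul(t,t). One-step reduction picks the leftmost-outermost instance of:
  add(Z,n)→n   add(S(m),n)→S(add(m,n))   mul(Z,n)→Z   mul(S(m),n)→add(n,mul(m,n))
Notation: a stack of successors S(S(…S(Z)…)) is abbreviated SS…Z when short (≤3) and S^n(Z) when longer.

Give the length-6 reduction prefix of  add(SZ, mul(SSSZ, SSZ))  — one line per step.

Answer: after 6 steps: S(S(S(mul(SSZ, SSZ))))

Working:
  start: add(SZ, mul(SSSZ, SSZ))
  →1  S(add(Z, mul(SSSZ, SSZ)))
  →2  S(mul(SSSZ, SSZ))
  →3  S(add(SSZ, mul(SSZ, SSZ)))
  →4  S(S(add(SZ, mul(SSZ, SSZ))))
  →5  S(S(S(add(Z, mul(SSZ, SSZ)))))
  →6  S(S(S(mul(SSZ, SSZ))))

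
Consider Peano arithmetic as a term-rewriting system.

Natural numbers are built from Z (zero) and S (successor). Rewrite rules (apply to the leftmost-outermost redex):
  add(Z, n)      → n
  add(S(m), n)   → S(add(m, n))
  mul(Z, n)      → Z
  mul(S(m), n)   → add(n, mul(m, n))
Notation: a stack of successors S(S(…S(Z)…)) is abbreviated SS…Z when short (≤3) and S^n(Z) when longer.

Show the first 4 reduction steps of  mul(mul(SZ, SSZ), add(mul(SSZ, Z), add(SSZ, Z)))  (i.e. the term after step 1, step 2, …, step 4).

Answer: after 4 steps: add(add(add(Z, mul(SZ, Z)), add(SSZ, Z)), mul(add(SZ, mul(Z, SSZ)), add(mul(SSZ, Z), add(SSZ, Z))))

Working:
  start: mul(mul(SZ, SSZ), add(mul(SSZ, Z), add(SSZ, Z)))
  [1] mul(add(SSZ, mul(Z, SSZ)), add(mul(SSZ, Z), add(SSZ, Z)))
  [2] mul(S(add(SZ, mul(Z, SSZ))), add(mul(SSZ, Z), add(SSZ, Z)))
  [3] add(add(mul(SSZ, Z), add(SSZ, Z)), mul(add(SZ, mul(Z, SSZ)), add(mul(SSZ, Z), add(SSZ, Z))))
  [4] add(add(add(Z, mul(SZ, Z)), add(SSZ, Z)), mul(add(SZ, mul(Z, SSZ)), add(mul(SSZ, Z), add(SSZ, Z))))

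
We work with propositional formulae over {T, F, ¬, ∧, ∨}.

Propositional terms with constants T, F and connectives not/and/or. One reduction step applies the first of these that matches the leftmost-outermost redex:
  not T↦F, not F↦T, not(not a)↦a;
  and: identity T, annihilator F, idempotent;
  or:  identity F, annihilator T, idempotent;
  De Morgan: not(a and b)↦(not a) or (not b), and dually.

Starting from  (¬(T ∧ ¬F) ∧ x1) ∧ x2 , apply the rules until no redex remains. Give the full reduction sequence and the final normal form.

Answer: normal form = F  (in 6 steps)

Derivation:
  start: (¬(T ∧ ¬F) ∧ x1) ∧ x2
  step 1: ((¬T ∨ ¬¬F) ∧ x1) ∧ x2
  step 2: ((F ∨ ¬¬F) ∧ x1) ∧ x2
  step 3: (¬¬F ∧ x1) ∧ x2
  step 4: (F ∧ x1) ∧ x2
  step 5: F ∧ x2
  step 6: F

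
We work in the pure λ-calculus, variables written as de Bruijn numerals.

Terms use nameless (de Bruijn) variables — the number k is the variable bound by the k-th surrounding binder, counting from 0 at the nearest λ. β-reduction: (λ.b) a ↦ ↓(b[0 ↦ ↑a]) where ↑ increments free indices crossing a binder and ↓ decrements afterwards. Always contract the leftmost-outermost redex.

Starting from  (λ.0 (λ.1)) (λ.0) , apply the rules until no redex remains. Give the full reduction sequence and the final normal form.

Answer: normal form = λ.λ.0  (in 2 steps)

Reduction:
  start: (λ.0 (λ.1)) (λ.0)
  →1  (λ.0) (λ.λ.0)
  →2  λ.λ.0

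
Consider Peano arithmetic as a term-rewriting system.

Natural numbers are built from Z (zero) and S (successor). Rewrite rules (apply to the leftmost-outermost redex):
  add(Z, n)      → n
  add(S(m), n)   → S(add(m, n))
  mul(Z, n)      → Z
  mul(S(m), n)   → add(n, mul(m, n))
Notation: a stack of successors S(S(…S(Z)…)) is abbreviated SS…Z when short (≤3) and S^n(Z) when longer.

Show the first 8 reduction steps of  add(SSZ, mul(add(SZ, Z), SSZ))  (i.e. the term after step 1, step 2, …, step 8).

Answer: after 8 steps: S(S(S(S(mul(add(Z, Z), SSZ)))))

Reduction:
  start: add(SSZ, mul(add(SZ, Z), SSZ))
  [1] S(add(SZ, mul(add(SZ, Z), SSZ)))
  [2] S(S(add(Z, mul(add(SZ, Z), SSZ))))
  [3] S(S(mul(add(SZ, Z), SSZ)))
  [4] S(S(mul(S(add(Z, Z)), SSZ)))
  [5] S(S(add(SSZ, mul(add(Z, Z), SSZ))))
  [6] S(S(S(add(SZ, mul(add(Z, Z), SSZ)))))
  [7] S(S(S(S(add(Z, mul(add(Z, Z), SSZ))))))
  [8] S(S(S(S(mul(add(Z, Z), SSZ)))))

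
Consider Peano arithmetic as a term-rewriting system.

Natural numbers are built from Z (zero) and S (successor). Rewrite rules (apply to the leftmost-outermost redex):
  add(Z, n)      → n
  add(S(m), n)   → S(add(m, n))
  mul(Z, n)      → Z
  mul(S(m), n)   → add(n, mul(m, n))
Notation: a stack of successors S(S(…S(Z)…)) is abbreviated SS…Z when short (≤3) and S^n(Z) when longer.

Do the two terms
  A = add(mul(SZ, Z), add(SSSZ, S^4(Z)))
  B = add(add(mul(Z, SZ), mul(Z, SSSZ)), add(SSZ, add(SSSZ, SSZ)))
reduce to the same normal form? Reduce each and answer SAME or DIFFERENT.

Term A:
  start: add(mul(SZ, Z), add(SSSZ, S^4(Z)))
  [1] add(add(Z, mul(Z, Z)), add(SSSZ, S^4(Z)))
  [2] add(mul(Z, Z), add(SSSZ, S^4(Z)))
  [3] add(Z, add(SSSZ, S^4(Z)))
  [4] add(SSSZ, S^4(Z))
  [5] S(add(SSZ, S^4(Z)))
  [6] S(S(add(SZ, S^4(Z))))
  [7] S(S(S(add(Z, S^4(Z)))))
  [8] S^7(Z)

Term B:
  start: add(add(mul(Z, SZ), mul(Z, SSSZ)), add(SSZ, add(SSSZ, SSZ)))
  [1] add(add(Z, mul(Z, SSSZ)), add(SSZ, add(SSSZ, SSZ)))
  [2] add(mul(Z, SSSZ), add(SSZ, add(SSSZ, SSZ)))
  [3] add(Z, add(SSZ, add(SSSZ, SSZ)))
  [4] add(SSZ, add(SSSZ, SSZ))
  [5] S(add(SZ, add(SSSZ, SSZ)))
  [6] S(S(add(Z, add(SSSZ, SSZ))))
  [7] S(S(add(SSSZ, SSZ)))
  [8] S(S(S(add(SSZ, SSZ))))
  [9] S(S(S(S(add(SZ, SSZ)))))
  [10] S(S(S(S(S(add(Z, SSZ))))))
  [11] S^7(Z)

Answer: SAME — A ⇓ S^7(Z), B ⇓ S^7(Z)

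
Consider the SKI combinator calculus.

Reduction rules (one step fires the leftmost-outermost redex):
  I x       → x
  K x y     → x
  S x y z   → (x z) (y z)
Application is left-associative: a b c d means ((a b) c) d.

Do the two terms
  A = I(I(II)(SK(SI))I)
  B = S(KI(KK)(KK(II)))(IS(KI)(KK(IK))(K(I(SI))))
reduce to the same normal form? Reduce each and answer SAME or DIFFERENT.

Term A:
  start: I(I(II)(SK(SI))I)
  step 1: I(II)(SK(SI))I
  step 2: II(SK(SI))I
  step 3: I(SK(SI))I
  step 4: SK(SI)I
  step 5: KI(SII)
  step 6: I

Term B:
  start: S(KI(KK)(KK(II)))(IS(KI)(KK(IK))(K(I(SI))))
  step 1: S(I(KK(II)))(IS(KI)(KK(IK))(K(I(SI))))
  step 2: S(KK(II))(IS(KI)(KK(IK))(K(I(SI))))
  step 3: SK(IS(KI)(KK(IK))(K(I(SI))))
  step 4: SK(S(KI)(KK(IK))(K(I(SI))))
  step 5: SK(KI(K(I(SI)))(KK(IK)(K(I(SI)))))
  step 6: SK(I(KK(IK)(K(I(SI)))))
  step 7: SK(KK(IK)(K(I(SI))))
  step 8: SK(K(K(I(SI))))
  step 9: SK(K(K(SI)))

Answer: DIFFERENT — A ⇓ I, B ⇓ SK(K(K(SI)))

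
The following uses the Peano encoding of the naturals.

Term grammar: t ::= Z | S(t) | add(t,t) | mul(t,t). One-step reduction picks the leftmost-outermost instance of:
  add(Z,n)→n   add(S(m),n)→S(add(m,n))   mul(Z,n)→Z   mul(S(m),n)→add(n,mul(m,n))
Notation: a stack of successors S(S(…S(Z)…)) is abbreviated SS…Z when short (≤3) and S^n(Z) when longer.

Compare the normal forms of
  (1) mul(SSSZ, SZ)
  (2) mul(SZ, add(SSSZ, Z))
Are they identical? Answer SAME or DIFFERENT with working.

Answer: SAME — A ⇓ SSSZ, B ⇓ SSSZ

Derivation:
Term A:
  start: mul(SSSZ, SZ)
  step 1: add(SZ, mul(SSZ, SZ))
  step 2: S(add(Z, mul(SSZ, SZ)))
  step 3: S(mul(SSZ, SZ))
  step 4: S(add(SZ, mul(SZ, SZ)))
  step 5: S(S(add(Z, mul(SZ, SZ))))
  step 6: S(S(mul(SZ, SZ)))
  step 7: S(S(add(SZ, mul(Z, SZ))))
  step 8: S(S(S(add(Z, mul(Z, SZ)))))
  step 9: S(S(S(mul(Z, SZ))))
  step 10: SSSZ

Term B:
  start: mul(SZ, add(SSSZ, Z))
  step 1: add(add(SSSZ, Z), mul(Z, add(SSSZ, Z)))
  step 2: add(S(add(SSZ, Z)), mul(Z, add(SSSZ, Z)))
  step 3: S(add(add(SSZ, Z), mul(Z, add(SSSZ, Z))))
  step 4: S(add(S(add(SZ, Z)), mul(Z, add(SSSZ, Z))))
  step 5: S(S(add(add(SZ, Z), mul(Z, add(SSSZ, Z)))))
  step 6: S(S(add(S(add(Z, Z)), mul(Z, add(SSSZ, Z)))))
  step 7: S(S(S(add(add(Z, Z), mul(Z, add(SSSZ, Z))))))
  step 8: S(S(S(add(Z, mul(Z, add(SSSZ, Z))))))
  step 9: S(S(S(mul(Z, add(SSSZ, Z)))))
  step 10: SSSZ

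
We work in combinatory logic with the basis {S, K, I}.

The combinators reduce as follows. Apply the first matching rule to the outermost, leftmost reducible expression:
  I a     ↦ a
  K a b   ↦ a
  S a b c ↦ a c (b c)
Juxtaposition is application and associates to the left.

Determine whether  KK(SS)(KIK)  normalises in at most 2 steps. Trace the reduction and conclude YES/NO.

Answer: YES — reaches normal form KI in 2 ≤ 2 steps

Reduction:
  start: KK(SS)(KIK)
  [1] K(KIK)
  [2] KI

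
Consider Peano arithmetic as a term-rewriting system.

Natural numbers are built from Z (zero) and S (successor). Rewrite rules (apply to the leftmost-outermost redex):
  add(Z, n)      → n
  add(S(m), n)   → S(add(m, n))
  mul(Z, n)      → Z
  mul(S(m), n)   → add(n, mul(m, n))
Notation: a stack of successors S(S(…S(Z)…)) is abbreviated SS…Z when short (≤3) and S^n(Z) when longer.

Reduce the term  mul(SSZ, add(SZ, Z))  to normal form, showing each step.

Answer: normal form = SSZ  (in 11 steps)

Working:
  start: mul(SSZ, add(SZ, Z))
  step 1: add(add(SZ, Z), mul(SZ, add(SZ, Z)))
  step 2: add(S(add(Z, Z)), mul(SZ, add(SZ, Z)))
  step 3: S(add(add(Z, Z), mul(SZ, add(SZ, Z))))
  step 4: S(add(Z, mul(SZ, add(SZ, Z))))
  step 5: S(mul(SZ, add(SZ, Z)))
  step 6: S(add(add(SZ, Z), mul(Z, add(SZ, Z))))
  step 7: S(add(S(add(Z, Z)), mul(Z, add(SZ, Z))))
  step 8: S(S(add(add(Z, Z), mul(Z, add(SZ, Z)))))
  step 9: S(S(add(Z, mul(Z, add(SZ, Z)))))
  step 10: S(S(mul(Z, add(SZ, Z))))
  step 11: SSZ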